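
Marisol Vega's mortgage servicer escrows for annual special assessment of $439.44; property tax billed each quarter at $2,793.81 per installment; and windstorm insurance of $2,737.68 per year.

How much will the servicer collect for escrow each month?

Special assessment = $439.44 per year
Property tax = $2,793.81 × 4 = $11,175.24 per year
Windstorm insurance = $2,737.68 per year
Yearly total = $439.44 + $11,175.24 + $2,737.68 = $14,352.36
Base monthly escrow = $14,352.36 ÷ 12 = $1,196.03

$1,196.03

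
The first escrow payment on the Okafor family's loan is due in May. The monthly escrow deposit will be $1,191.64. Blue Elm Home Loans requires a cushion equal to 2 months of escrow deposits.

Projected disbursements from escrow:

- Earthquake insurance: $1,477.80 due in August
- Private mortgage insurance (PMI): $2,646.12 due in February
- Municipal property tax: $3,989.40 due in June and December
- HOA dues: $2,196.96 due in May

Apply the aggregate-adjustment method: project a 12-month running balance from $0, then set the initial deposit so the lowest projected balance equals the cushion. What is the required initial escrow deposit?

Cushion = 2 × $1,191.64 = $2,383.28
Trial balance (start $0, +$1,191.64 each month, − disbursements):
  May: +$1,191.64 − $2,196.96 → -$1,005.32
  Jun: +$1,191.64 − $3,989.40 → -$3,803.08
  Jul: +$1,191.64 → -$2,611.44
  Aug: +$1,191.64 − $1,477.80 → -$2,897.60
  Sep: +$1,191.64 → -$1,705.96
  Oct: +$1,191.64 → -$514.32
  Nov: +$1,191.64 → $677.32
  Dec: +$1,191.64 − $3,989.40 → -$2,120.44
  Jan: +$1,191.64 → -$928.80
  Feb: +$1,191.64 − $2,646.12 → -$2,383.28
  Mar: +$1,191.64 → -$1,191.64
  Apr: +$1,191.64 → $0.00
Lowest trial balance = -$3,803.08 (Jun)
Initial deposit = cushion − low point = $2,383.28 − (-$3,803.08) = $6,186.36

$6,186.36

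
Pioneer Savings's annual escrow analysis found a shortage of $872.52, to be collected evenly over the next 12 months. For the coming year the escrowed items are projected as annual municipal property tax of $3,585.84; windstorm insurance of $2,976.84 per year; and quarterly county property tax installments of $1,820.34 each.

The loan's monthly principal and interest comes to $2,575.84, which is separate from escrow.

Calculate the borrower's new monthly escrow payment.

Municipal property tax: $3,585.84/yr
Windstorm insurance: $2,976.84/yr
County property tax: $1,820.34 × 4 = $7,281.36/yr
Yearly total = $3,585.84 + $2,976.84 + $7,281.36 = $13,844.04
Monthly escrow = $13,844.04 / 12 = $1,153.67
Shortage per month = $872.52 ÷ 12 = $72.71
Adjusted monthly = $1,153.67 + $72.71 = $1,226.38

$1,226.38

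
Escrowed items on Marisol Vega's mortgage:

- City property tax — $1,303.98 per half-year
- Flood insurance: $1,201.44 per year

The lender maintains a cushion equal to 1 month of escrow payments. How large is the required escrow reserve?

$317.45

City property tax = $1,303.98 × 2 = $2,607.96/yr
Flood insurance = $1,201.44/yr
Combined annual = $2,607.96 + $1,201.44 = $3,809.40
Monthly escrow = $3,809.40 / 12 = $317.45
Cushion = 1 × $317.45 = $317.45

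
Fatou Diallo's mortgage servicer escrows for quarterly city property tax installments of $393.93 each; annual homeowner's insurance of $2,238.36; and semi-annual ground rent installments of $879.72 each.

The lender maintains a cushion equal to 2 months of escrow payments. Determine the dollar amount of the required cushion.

City property tax: $393.93 × 4 = $1,575.72 annually
Homeowner's insurance: $2,238.36 annually
Ground rent: $879.72 × 2 = $1,759.44 annually
Total annual escrow = $5,573.52
Monthly = $5,573.52 ÷ 12 = $464.46
Reserve = 2 × $464.46 = $928.92

$928.92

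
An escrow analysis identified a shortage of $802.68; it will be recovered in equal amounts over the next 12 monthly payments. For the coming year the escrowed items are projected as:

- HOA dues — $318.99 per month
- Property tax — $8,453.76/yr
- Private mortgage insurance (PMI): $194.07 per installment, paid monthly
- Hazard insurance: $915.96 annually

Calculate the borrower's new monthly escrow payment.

HOA dues — $318.99 × 12 = $3,827.88 per year
Property tax — $8,453.76 per year
Private mortgage insurance (PMI) — $194.07 × 12 = $2,328.84 per year
Hazard insurance — $915.96 per year
Annual escrow total = $3,827.88 + $8,453.76 + $2,328.84 + $915.96 = $15,526.44
Monthly escrow = $15,526.44 ÷ 12 = $1,293.87
Monthly shortage recovery: $802.68 ÷ 12 = $66.89
New monthly escrow = $1,293.87 + $66.89 = $1,360.76

$1,360.76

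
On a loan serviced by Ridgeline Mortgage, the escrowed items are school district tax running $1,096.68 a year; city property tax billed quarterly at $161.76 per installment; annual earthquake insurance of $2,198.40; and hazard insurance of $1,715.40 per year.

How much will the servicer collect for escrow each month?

School district tax — $1,096.68/yr
City property tax — $161.76 × 4 = $647.04/yr
Earthquake insurance — $2,198.40/yr
Hazard insurance — $1,715.40/yr
Total per year = $5,657.52
Per month = $5,657.52 ÷ 12 = $471.46

$471.46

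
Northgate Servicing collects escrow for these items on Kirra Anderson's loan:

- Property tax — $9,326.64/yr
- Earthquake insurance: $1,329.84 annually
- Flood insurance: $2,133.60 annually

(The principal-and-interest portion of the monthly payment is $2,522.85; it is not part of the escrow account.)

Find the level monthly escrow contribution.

Property tax — $9,326.64/yr
Earthquake insurance — $1,329.84/yr
Flood insurance — $2,133.60/yr
Combined annual = $9,326.64 + $1,329.84 + $2,133.60 = $12,790.08
Per month = $12,790.08 ÷ 12 = $1,065.84

$1,065.84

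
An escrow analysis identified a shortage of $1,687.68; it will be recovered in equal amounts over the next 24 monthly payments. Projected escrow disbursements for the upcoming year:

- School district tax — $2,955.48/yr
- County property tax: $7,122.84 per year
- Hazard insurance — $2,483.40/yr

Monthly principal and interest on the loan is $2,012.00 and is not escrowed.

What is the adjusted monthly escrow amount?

$1,117.13

School district tax = $2,955.48 per year
County property tax = $7,122.84 per year
Hazard insurance = $2,483.40 per year
Total per year = $2,955.48 + $7,122.84 + $2,483.40 = $12,561.72
Base monthly escrow = $12,561.72 ÷ 12 = $1,046.81
Monthly shortage recovery: $1,687.68 ÷ 24 = $70.32
New monthly escrow = $1,046.81 + $70.32 = $1,117.13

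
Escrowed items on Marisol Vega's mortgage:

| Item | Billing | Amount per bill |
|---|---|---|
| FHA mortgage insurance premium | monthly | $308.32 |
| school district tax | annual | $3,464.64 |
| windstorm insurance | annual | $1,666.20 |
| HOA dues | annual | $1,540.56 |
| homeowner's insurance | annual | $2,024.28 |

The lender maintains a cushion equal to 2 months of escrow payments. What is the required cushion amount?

$2,065.92

FHA mortgage insurance premium = $308.32 × 12 = $3,699.84 annually
School district tax = $3,464.64 annually
Windstorm insurance = $1,666.20 annually
HOA dues = $1,540.56 annually
Homeowner's insurance = $2,024.28 annually
Annual escrow total = $12,395.52
Per month = $12,395.52 ÷ 12 = $1,032.96
Required cushion = 2 × $1,032.96 = $2,065.92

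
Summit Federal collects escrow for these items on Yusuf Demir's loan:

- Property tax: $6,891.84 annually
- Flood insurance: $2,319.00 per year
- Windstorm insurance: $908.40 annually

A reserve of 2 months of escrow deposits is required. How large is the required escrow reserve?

$1,686.54

Property tax = $6,891.84
Flood insurance = $2,319.00
Windstorm insurance = $908.40
Combined annual = $6,891.84 + $2,319.00 + $908.40 = $10,119.24
Monthly = $10,119.24 / 12 = $843.27
Required cushion = 2 × $843.27 = $1,686.54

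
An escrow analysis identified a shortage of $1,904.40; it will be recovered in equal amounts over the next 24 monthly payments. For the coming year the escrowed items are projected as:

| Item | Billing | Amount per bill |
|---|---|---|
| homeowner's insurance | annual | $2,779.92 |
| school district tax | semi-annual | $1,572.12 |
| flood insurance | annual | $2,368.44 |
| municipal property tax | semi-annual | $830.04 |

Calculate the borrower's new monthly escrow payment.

$908.74

Homeowner's insurance — $2,779.92 annually
School district tax — $1,572.12 × 2 = $3,144.24 annually
Flood insurance — $2,368.44 annually
Municipal property tax — $830.04 × 2 = $1,660.08 annually
Yearly total = $2,779.92 + $3,144.24 + $2,368.44 + $1,660.08 = $9,952.68
Base monthly escrow = $9,952.68 ÷ 12 = $829.39
Shortage per month = $1,904.40 / 24 = $79.35
New monthly escrow = $829.39 + $79.35 = $908.74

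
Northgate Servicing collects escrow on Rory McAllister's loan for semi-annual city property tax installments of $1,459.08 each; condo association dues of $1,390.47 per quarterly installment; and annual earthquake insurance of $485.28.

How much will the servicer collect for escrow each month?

$747.11

City property tax: $1,459.08 × 2 = $2,918.16
Condo association dues: $1,390.47 × 4 = $5,561.88
Earthquake insurance: $485.28
Total annual escrow = $2,918.16 + $5,561.88 + $485.28 = $8,965.32
Monthly escrow = $8,965.32 / 12 = $747.11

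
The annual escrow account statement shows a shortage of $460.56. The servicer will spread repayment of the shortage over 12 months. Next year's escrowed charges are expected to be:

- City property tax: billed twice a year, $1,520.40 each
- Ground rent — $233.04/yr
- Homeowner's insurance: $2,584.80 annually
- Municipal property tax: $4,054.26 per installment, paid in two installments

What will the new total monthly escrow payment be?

$1,202.31

City property tax: $1,520.40 × 2 = $3,040.80/yr
Ground rent: $233.04/yr
Homeowner's insurance: $2,584.80/yr
Municipal property tax: $4,054.26 × 2 = $8,108.52/yr
Combined annual = $3,040.80 + $233.04 + $2,584.80 + $8,108.52 = $13,967.16
Monthly = $13,967.16 ÷ 12 = $1,163.93
Shortage spread = $460.56 / 12 = $38.38/mo
New monthly escrow = $1,163.93 + $38.38 = $1,202.31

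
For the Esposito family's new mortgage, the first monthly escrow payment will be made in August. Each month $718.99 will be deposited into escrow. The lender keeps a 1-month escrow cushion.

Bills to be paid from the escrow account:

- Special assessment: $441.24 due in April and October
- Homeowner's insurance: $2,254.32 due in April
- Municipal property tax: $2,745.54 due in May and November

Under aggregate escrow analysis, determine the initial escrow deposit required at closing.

Cushion = 1 × $718.99 = $718.99
Trial balance (start $0, +$718.99 each month, − disbursements):
  Aug: +$718.99 → $718.99
  Sep: +$718.99 → $1,437.98
  Oct: +$718.99 − $441.24 → $1,715.73
  Nov: +$718.99 − $2,745.54 → -$310.82
  Dec: +$718.99 → $408.17
  Jan: +$718.99 → $1,127.16
  Feb: +$718.99 → $1,846.15
  Mar: +$718.99 → $2,565.14
  Apr: +$718.99 − $2,695.56 → $588.57
  May: +$718.99 − $2,745.54 → -$1,437.98
  Jun: +$718.99 → -$718.99
  Jul: +$718.99 → $0.00
Lowest trial balance = -$1,437.98 (May)
Initial deposit = cushion − low point = $718.99 − (-$1,437.98) = $2,156.97

$2,156.97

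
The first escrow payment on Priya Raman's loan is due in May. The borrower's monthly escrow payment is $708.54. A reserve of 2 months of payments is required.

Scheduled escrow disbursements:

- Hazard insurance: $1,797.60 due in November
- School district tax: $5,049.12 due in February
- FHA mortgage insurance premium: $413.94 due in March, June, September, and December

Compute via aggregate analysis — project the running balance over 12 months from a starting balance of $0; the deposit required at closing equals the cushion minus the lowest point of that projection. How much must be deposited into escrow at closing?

Cushion = 2 × $708.54 = $1,417.08
Trial balance (start $0, +$708.54 each month, − disbursements):
  May: +$708.54 → $708.54
  Jun: +$708.54 − $413.94 → $1,003.14
  Jul: +$708.54 → $1,711.68
  Aug: +$708.54 → $2,420.22
  Sep: +$708.54 − $413.94 → $2,714.82
  Oct: +$708.54 → $3,423.36
  Nov: +$708.54 − $1,797.60 → $2,334.30
  Dec: +$708.54 − $413.94 → $2,628.90
  Jan: +$708.54 → $3,337.44
  Feb: +$708.54 − $5,049.12 → -$1,003.14
  Mar: +$708.54 − $413.94 → -$708.54
  Apr: +$708.54 → $0.00
Lowest trial balance = -$1,003.14 (Feb)
Initial deposit = cushion − low point = $1,417.08 − (-$1,003.14) = $2,420.22

$2,420.22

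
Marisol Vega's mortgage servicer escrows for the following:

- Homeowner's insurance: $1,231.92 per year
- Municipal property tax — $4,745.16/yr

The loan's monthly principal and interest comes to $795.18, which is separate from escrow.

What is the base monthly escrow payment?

$498.09

Homeowner's insurance: $1,231.92/yr
Municipal property tax: $4,745.16/yr
Yearly total = $1,231.92 + $4,745.16 = $5,977.08
Monthly = $5,977.08 / 12 = $498.09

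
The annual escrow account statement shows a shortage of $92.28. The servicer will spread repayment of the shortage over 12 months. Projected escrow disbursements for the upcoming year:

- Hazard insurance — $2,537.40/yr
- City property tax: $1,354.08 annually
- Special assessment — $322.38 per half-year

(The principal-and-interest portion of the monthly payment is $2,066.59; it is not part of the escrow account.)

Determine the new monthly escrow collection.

Hazard insurance = $2,537.40 annually
City property tax = $1,354.08 annually
Special assessment = $322.38 × 2 = $644.76 annually
Total per year = $2,537.40 + $1,354.08 + $644.76 = $4,536.24
Monthly escrow = $4,536.24 / 12 = $378.02
Monthly shortage recovery: $92.28 / 12 = $7.69
New monthly escrow = $378.02 + $7.69 = $385.71

$385.71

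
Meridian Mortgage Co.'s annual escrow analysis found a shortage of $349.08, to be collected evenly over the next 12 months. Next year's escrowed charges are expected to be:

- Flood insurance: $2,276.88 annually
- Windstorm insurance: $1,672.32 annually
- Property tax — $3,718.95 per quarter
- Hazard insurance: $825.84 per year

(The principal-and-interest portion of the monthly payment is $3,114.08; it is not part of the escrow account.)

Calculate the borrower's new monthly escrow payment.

Flood insurance — $2,276.88 annually
Windstorm insurance — $1,672.32 annually
Property tax — $3,718.95 × 4 = $14,875.80 annually
Hazard insurance — $825.84 annually
Total per year = $19,650.84
Monthly escrow = $19,650.84 ÷ 12 = $1,637.57
Shortage per month = $349.08 / 12 = $29.09
Adjusted monthly = $1,637.57 + $29.09 = $1,666.66

$1,666.66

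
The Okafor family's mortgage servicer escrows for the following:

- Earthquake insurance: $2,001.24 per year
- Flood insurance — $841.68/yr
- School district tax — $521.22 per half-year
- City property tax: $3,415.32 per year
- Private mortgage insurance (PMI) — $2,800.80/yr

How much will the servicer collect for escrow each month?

Earthquake insurance — $2,001.24 annually
Flood insurance — $841.68 annually
School district tax — $521.22 × 2 = $1,042.44 annually
City property tax — $3,415.32 annually
Private mortgage insurance (PMI) — $2,800.80 annually
Combined annual = $10,101.48
Monthly = $10,101.48 / 12 = $841.79

$841.79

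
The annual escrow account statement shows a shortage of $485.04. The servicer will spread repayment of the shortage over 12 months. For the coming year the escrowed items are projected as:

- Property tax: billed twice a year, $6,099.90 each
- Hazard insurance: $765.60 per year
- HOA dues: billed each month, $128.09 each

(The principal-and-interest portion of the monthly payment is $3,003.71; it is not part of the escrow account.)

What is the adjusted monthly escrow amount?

Property tax = $6,099.90 × 2 = $12,199.80 per year
Hazard insurance = $765.60 per year
HOA dues = $128.09 × 12 = $1,537.08 per year
Total annual escrow = $14,502.48
Base monthly escrow = $14,502.48 ÷ 12 = $1,208.54
Shortage spread = $485.04 ÷ 12 = $40.42/mo
Adjusted monthly = $1,208.54 + $40.42 = $1,248.96

$1,248.96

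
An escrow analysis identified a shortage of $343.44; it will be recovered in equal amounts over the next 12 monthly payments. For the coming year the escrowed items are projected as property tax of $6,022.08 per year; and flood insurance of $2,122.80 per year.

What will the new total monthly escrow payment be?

$707.36

Property tax: $6,022.08/yr
Flood insurance: $2,122.80/yr
Total per year = $6,022.08 + $2,122.80 = $8,144.88
Monthly escrow = $8,144.88 ÷ 12 = $678.74
Monthly shortage recovery: $343.44 ÷ 12 = $28.62
New monthly escrow = $678.74 + $28.62 = $707.36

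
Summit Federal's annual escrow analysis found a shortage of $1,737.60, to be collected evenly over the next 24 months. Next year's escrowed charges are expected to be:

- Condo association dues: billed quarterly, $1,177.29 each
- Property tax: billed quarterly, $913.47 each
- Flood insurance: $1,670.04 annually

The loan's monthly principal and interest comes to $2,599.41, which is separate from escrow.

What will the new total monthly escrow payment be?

Condo association dues — $1,177.29 × 4 = $4,709.16 per year
Property tax — $913.47 × 4 = $3,653.88 per year
Flood insurance — $1,670.04 per year
Yearly total = $4,709.16 + $3,653.88 + $1,670.04 = $10,033.08
Monthly = $10,033.08 ÷ 12 = $836.09
Monthly shortage recovery: $1,737.60 / 24 = $72.40
New monthly escrow = $836.09 + $72.40 = $908.49

$908.49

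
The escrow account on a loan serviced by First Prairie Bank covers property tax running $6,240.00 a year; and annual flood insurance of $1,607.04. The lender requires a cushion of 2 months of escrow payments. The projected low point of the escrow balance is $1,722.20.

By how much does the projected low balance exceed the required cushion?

$414.36

Property tax — $6,240.00 per year
Flood insurance — $1,607.04 per year
Total annual escrow = $7,847.04
Monthly escrow = $7,847.04 / 12 = $653.92
Required reserve = 2 × $653.92 = $1,307.84
Excess over cushion: $1,722.20 − $1,307.84 = $414.36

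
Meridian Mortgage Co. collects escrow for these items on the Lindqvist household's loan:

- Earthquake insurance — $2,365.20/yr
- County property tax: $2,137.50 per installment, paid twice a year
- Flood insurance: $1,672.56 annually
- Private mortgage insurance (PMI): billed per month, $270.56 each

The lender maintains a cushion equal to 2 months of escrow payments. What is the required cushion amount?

$1,926.58

Earthquake insurance: $2,365.20/yr
County property tax: $2,137.50 × 2 = $4,275.00/yr
Flood insurance: $1,672.56/yr
Private mortgage insurance (PMI): $270.56 × 12 = $3,246.72/yr
Total per year = $11,559.48
Monthly = $11,559.48 ÷ 12 = $963.29
Required cushion = 2 × $963.29 = $1,926.58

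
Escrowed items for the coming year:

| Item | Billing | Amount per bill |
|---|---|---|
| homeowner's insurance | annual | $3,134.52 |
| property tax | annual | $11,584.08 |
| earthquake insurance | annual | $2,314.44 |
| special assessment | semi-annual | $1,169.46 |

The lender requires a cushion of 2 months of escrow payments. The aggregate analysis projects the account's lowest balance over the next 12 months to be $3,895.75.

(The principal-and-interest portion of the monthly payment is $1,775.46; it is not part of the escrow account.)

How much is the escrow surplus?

$667.09

Homeowner's insurance — $3,134.52 per year
Property tax — $11,584.08 per year
Earthquake insurance — $2,314.44 per year
Special assessment — $1,169.46 × 2 = $2,338.92 per year
Combined annual = $19,371.96
Base monthly escrow = $19,371.96 ÷ 12 = $1,614.33
Cushion = 2 × $1,614.33 = $3,228.66
Surplus = $3,895.75 − $3,228.66 = $667.09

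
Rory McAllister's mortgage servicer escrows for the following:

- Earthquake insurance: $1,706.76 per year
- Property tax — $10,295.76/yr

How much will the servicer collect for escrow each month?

$1,000.21

Earthquake insurance: $1,706.76
Property tax: $10,295.76
Yearly total = $12,002.52
Monthly escrow = $12,002.52 / 12 = $1,000.21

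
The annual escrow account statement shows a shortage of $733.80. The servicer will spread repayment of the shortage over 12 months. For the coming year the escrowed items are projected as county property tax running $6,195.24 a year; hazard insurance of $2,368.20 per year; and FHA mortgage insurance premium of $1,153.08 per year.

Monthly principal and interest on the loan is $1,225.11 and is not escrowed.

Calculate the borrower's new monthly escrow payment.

$870.86

County property tax = $6,195.24 annually
Hazard insurance = $2,368.20 annually
FHA mortgage insurance premium = $1,153.08 annually
Yearly total = $6,195.24 + $2,368.20 + $1,153.08 = $9,716.52
Monthly = $9,716.52 ÷ 12 = $809.71
Shortage per month = $733.80 / 12 = $61.15
Adjusted monthly = $809.71 + $61.15 = $870.86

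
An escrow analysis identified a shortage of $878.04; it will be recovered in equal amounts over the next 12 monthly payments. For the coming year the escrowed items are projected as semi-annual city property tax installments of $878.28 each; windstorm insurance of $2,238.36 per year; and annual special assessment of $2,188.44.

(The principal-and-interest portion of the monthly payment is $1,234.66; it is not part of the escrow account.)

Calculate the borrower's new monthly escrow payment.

City property tax: $878.28 × 2 = $1,756.56 annually
Windstorm insurance: $2,238.36 annually
Special assessment: $2,188.44 annually
Combined annual = $1,756.56 + $2,238.36 + $2,188.44 = $6,183.36
Monthly escrow = $6,183.36 ÷ 12 = $515.28
Shortage spread = $878.04 / 12 = $73.17/mo
New monthly escrow = $515.28 + $73.17 = $588.45

$588.45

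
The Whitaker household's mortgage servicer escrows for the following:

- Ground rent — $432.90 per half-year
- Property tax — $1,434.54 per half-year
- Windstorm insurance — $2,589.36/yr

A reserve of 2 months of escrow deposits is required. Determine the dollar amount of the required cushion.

$1,054.04

Ground rent = $432.90 × 2 = $865.80 annually
Property tax = $1,434.54 × 2 = $2,869.08 annually
Windstorm insurance = $2,589.36 annually
Total annual escrow = $6,324.24
Per month = $6,324.24 ÷ 12 = $527.02
Cushion = 2 × $527.02 = $1,054.04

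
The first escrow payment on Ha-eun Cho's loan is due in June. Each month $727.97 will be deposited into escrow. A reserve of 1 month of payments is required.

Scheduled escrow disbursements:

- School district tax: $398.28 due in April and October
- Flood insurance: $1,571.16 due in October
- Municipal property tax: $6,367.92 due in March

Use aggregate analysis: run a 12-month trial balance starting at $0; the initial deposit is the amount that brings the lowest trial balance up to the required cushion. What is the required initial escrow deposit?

Cushion = 1 × $727.97 = $727.97
Trial balance (start $0, +$727.97 each month, − disbursements):
  Jun: +$727.97 → $727.97
  Jul: +$727.97 → $1,455.94
  Aug: +$727.97 → $2,183.91
  Sep: +$727.97 → $2,911.88
  Oct: +$727.97 − $1,969.44 → $1,670.41
  Nov: +$727.97 → $2,398.38
  Dec: +$727.97 → $3,126.35
  Jan: +$727.97 → $3,854.32
  Feb: +$727.97 → $4,582.29
  Mar: +$727.97 − $6,367.92 → -$1,057.66
  Apr: +$727.97 − $398.28 → -$727.97
  May: +$727.97 → $0.00
Lowest trial balance = -$1,057.66 (Mar)
Initial deposit = cushion − low point = $727.97 − (-$1,057.66) = $1,785.63

$1,785.63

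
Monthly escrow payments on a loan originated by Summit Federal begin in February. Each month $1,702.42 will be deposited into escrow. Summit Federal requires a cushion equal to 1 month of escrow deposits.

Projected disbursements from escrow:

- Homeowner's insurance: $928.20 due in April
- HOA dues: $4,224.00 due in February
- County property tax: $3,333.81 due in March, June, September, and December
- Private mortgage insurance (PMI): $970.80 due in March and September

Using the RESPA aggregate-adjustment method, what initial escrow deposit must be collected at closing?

Cushion = 1 × $1,702.42 = $1,702.42
Trial balance (start $0, +$1,702.42 each month, − disbursements):
  Feb: +$1,702.42 − $4,224.00 → -$2,521.58
  Mar: +$1,702.42 − $4,304.61 → -$5,123.77
  Apr: +$1,702.42 − $928.20 → -$4,349.55
  May: +$1,702.42 → -$2,647.13
  Jun: +$1,702.42 − $3,333.81 → -$4,278.52
  Jul: +$1,702.42 → -$2,576.10
  Aug: +$1,702.42 → -$873.68
  Sep: +$1,702.42 − $4,304.61 → -$3,475.87
  Oct: +$1,702.42 → -$1,773.45
  Nov: +$1,702.42 → -$71.03
  Dec: +$1,702.42 − $3,333.81 → -$1,702.42
  Jan: +$1,702.42 → $0.00
Lowest trial balance = -$5,123.77 (Mar)
Initial deposit = cushion − low point = $1,702.42 − (-$5,123.77) = $6,826.19

$6,826.19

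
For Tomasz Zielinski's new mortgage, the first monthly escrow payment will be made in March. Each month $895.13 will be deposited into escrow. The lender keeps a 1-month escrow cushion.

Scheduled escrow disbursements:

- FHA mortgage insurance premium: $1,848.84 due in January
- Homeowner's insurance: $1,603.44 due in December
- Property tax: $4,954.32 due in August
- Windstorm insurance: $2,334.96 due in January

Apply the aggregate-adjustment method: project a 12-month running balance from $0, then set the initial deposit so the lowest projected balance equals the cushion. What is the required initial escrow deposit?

Cushion = 1 × $895.13 = $895.13
Trial balance (start $0, +$895.13 each month, − disbursements):
  Mar: +$895.13 → $895.13
  Apr: +$895.13 → $1,790.26
  May: +$895.13 → $2,685.39
  Jun: +$895.13 → $3,580.52
  Jul: +$895.13 → $4,475.65
  Aug: +$895.13 − $4,954.32 → $416.46
  Sep: +$895.13 → $1,311.59
  Oct: +$895.13 → $2,206.72
  Nov: +$895.13 → $3,101.85
  Dec: +$895.13 − $1,603.44 → $2,393.54
  Jan: +$895.13 − $4,183.80 → -$895.13
  Feb: +$895.13 → $0.00
Lowest trial balance = -$895.13 (Jan)
Initial deposit = cushion − low point = $895.13 − (-$895.13) = $1,790.26

$1,790.26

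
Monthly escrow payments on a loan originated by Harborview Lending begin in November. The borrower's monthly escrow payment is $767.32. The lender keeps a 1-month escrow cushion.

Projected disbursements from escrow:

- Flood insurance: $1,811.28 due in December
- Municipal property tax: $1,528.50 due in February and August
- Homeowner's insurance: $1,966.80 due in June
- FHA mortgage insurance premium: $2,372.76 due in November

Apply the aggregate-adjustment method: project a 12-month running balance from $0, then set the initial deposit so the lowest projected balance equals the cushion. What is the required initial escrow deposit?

$3,416.72

Cushion = 1 × $767.32 = $767.32
Trial balance (start $0, +$767.32 each month, − disbursements):
  Nov: +$767.32 − $2,372.76 → -$1,605.44
  Dec: +$767.32 − $1,811.28 → -$2,649.40
  Jan: +$767.32 → -$1,882.08
  Feb: +$767.32 − $1,528.50 → -$2,643.26
  Mar: +$767.32 → -$1,875.94
  Apr: +$767.32 → -$1,108.62
  May: +$767.32 → -$341.30
  Jun: +$767.32 − $1,966.80 → -$1,540.78
  Jul: +$767.32 → -$773.46
  Aug: +$767.32 − $1,528.50 → -$1,534.64
  Sep: +$767.32 → -$767.32
  Oct: +$767.32 → $0.00
Lowest trial balance = -$2,649.40 (Dec)
Initial deposit = cushion − low point = $767.32 − (-$2,649.40) = $3,416.72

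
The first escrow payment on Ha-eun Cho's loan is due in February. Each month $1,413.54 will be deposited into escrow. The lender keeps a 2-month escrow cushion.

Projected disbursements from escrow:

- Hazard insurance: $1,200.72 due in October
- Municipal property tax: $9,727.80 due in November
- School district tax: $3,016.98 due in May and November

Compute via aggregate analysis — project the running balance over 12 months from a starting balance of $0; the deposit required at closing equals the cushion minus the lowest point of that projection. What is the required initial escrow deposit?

Cushion = 2 × $1,413.54 = $2,827.08
Trial balance (start $0, +$1,413.54 each month, − disbursements):
  Feb: +$1,413.54 → $1,413.54
  Mar: +$1,413.54 → $2,827.08
  Apr: +$1,413.54 → $4,240.62
  May: +$1,413.54 − $3,016.98 → $2,637.18
  Jun: +$1,413.54 → $4,050.72
  Jul: +$1,413.54 → $5,464.26
  Aug: +$1,413.54 → $6,877.80
  Sep: +$1,413.54 → $8,291.34
  Oct: +$1,413.54 − $1,200.72 → $8,504.16
  Nov: +$1,413.54 − $12,744.78 → -$2,827.08
  Dec: +$1,413.54 → -$1,413.54
  Jan: +$1,413.54 → $0.00
Lowest trial balance = -$2,827.08 (Nov)
Initial deposit = cushion − low point = $2,827.08 − (-$2,827.08) = $5,654.16

$5,654.16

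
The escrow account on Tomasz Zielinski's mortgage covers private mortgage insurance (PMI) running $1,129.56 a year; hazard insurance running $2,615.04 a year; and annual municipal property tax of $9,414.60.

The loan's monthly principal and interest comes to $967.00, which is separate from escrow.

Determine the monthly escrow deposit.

Private mortgage insurance (PMI): $1,129.56
Hazard insurance: $2,615.04
Municipal property tax: $9,414.60
Combined annual = $1,129.56 + $2,615.04 + $9,414.60 = $13,159.20
Per month = $13,159.20 / 12 = $1,096.60

$1,096.60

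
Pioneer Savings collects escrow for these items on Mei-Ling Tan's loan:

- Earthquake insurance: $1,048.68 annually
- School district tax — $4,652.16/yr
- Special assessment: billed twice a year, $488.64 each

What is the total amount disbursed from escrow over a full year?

Earthquake insurance — $1,048.68 per year
School district tax — $4,652.16 per year
Special assessment — $488.64 × 2 = $977.28 per year
Combined annual = $1,048.68 + $4,652.16 + $977.28 = $6,678.12

$6,678.12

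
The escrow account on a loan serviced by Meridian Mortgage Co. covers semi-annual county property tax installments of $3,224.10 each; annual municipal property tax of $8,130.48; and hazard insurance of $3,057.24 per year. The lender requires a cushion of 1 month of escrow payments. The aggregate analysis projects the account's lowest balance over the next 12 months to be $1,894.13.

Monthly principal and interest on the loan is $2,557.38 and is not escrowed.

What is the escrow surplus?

County property tax — $3,224.10 × 2 = $6,448.20
Municipal property tax — $8,130.48
Hazard insurance — $3,057.24
Annual escrow total = $6,448.20 + $8,130.48 + $3,057.24 = $17,635.92
Monthly escrow = $17,635.92 / 12 = $1,469.66
Cushion = 1 × $1,469.66 = $1,469.66
Surplus = $1,894.13 − $1,469.66 = $424.47

$424.47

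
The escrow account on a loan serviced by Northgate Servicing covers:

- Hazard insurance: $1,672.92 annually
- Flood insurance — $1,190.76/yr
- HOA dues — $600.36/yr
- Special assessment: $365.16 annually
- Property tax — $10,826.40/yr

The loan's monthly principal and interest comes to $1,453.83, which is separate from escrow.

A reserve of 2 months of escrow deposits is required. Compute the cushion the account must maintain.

Hazard insurance = $1,672.92 annually
Flood insurance = $1,190.76 annually
HOA dues = $600.36 annually
Special assessment = $365.16 annually
Property tax = $10,826.40 annually
Combined annual = $1,672.92 + $1,190.76 + $600.36 + $365.16 + $10,826.40 = $14,655.60
Base monthly escrow = $14,655.60 / 12 = $1,221.30
Cushion = 2 × $1,221.30 = $2,442.60

$2,442.60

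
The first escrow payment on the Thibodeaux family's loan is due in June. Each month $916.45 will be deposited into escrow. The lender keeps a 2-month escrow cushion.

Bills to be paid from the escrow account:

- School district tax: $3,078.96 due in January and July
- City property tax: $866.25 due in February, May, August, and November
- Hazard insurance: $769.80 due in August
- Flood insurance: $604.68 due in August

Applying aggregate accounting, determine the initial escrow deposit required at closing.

$4,403.24

Cushion = 2 × $916.45 = $1,832.90
Trial balance (start $0, +$916.45 each month, − disbursements):
  Jun: +$916.45 → $916.45
  Jul: +$916.45 − $3,078.96 → -$1,246.06
  Aug: +$916.45 − $2,240.73 → -$2,570.34
  Sep: +$916.45 → -$1,653.89
  Oct: +$916.45 → -$737.44
  Nov: +$916.45 − $866.25 → -$687.24
  Dec: +$916.45 → $229.21
  Jan: +$916.45 − $3,078.96 → -$1,933.30
  Feb: +$916.45 − $866.25 → -$1,883.10
  Mar: +$916.45 → -$966.65
  Apr: +$916.45 → -$50.20
  May: +$916.45 − $866.25 → $0.00
Lowest trial balance = -$2,570.34 (Aug)
Initial deposit = cushion − low point = $1,832.90 − (-$2,570.34) = $4,403.24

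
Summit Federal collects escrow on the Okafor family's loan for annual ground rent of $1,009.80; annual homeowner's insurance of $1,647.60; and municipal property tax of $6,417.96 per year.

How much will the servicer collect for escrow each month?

$756.28

Ground rent: $1,009.80 per year
Homeowner's insurance: $1,647.60 per year
Municipal property tax: $6,417.96 per year
Annual escrow total = $9,075.36
Monthly escrow = $9,075.36 ÷ 12 = $756.28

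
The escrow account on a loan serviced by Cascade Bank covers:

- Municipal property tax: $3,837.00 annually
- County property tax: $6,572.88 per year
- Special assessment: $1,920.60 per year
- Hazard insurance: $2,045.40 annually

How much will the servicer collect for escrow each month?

$1,197.99

Municipal property tax: $3,837.00
County property tax: $6,572.88
Special assessment: $1,920.60
Hazard insurance: $2,045.40
Combined annual = $3,837.00 + $6,572.88 + $1,920.60 + $2,045.40 = $14,375.88
Monthly escrow = $14,375.88 / 12 = $1,197.99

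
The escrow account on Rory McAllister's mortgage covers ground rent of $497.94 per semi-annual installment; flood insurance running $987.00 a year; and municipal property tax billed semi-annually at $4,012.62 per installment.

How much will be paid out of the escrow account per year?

Ground rent — $497.94 × 2 = $995.88 per year
Flood insurance — $987.00 per year
Municipal property tax — $4,012.62 × 2 = $8,025.24 per year
Yearly total = $10,008.12

$10,008.12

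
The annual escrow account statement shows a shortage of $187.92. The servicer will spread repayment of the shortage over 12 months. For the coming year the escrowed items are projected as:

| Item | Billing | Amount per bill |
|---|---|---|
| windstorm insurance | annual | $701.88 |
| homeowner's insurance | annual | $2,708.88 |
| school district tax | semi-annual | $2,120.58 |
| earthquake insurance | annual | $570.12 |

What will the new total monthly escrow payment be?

$700.83

Windstorm insurance — $701.88 per year
Homeowner's insurance — $2,708.88 per year
School district tax — $2,120.58 × 2 = $4,241.16 per year
Earthquake insurance — $570.12 per year
Total annual escrow = $8,222.04
Per month = $8,222.04 / 12 = $685.17
Shortage spread = $187.92 / 12 = $15.66/mo
Adjusted monthly = $685.17 + $15.66 = $700.83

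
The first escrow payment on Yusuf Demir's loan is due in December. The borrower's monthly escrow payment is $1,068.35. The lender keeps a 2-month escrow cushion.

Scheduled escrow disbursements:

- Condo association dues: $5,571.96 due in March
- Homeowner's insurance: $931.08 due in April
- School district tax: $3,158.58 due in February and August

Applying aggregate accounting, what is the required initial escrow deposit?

$6,593.84

Cushion = 2 × $1,068.35 = $2,136.70
Trial balance (start $0, +$1,068.35 each month, − disbursements):
  Dec: +$1,068.35 → $1,068.35
  Jan: +$1,068.35 → $2,136.70
  Feb: +$1,068.35 − $3,158.58 → $46.47
  Mar: +$1,068.35 − $5,571.96 → -$4,457.14
  Apr: +$1,068.35 − $931.08 → -$4,319.87
  May: +$1,068.35 → -$3,251.52
  Jun: +$1,068.35 → -$2,183.17
  Jul: +$1,068.35 → -$1,114.82
  Aug: +$1,068.35 − $3,158.58 → -$3,205.05
  Sep: +$1,068.35 → -$2,136.70
  Oct: +$1,068.35 → -$1,068.35
  Nov: +$1,068.35 → $0.00
Lowest trial balance = -$4,457.14 (Mar)
Initial deposit = cushion − low point = $2,136.70 − (-$4,457.14) = $6,593.84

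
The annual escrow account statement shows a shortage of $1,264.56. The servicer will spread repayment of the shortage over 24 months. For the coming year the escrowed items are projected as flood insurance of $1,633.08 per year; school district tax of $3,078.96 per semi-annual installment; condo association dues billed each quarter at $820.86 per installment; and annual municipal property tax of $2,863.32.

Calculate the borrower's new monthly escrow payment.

Flood insurance = $1,633.08/yr
School district tax = $3,078.96 × 2 = $6,157.92/yr
Condo association dues = $820.86 × 4 = $3,283.44/yr
Municipal property tax = $2,863.32/yr
Annual escrow total = $13,937.76
Base monthly escrow = $13,937.76 ÷ 12 = $1,161.48
Monthly shortage recovery: $1,264.56 / 24 = $52.69
New monthly escrow = $1,161.48 + $52.69 = $1,214.17

$1,214.17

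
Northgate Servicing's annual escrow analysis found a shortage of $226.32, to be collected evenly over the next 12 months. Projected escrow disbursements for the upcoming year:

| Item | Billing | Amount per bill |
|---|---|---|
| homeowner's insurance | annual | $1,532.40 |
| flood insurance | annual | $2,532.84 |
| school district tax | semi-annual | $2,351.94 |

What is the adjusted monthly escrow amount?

$749.62

Homeowner's insurance = $1,532.40
Flood insurance = $2,532.84
School district tax = $2,351.94 × 2 = $4,703.88
Yearly total = $1,532.40 + $2,532.84 + $4,703.88 = $8,769.12
Per month = $8,769.12 ÷ 12 = $730.76
Shortage spread = $226.32 ÷ 12 = $18.86/mo
New monthly escrow = $730.76 + $18.86 = $749.62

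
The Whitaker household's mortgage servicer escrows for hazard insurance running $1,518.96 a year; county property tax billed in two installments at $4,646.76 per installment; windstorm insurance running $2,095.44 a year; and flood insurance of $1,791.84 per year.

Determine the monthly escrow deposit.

Hazard insurance = $1,518.96 annually
County property tax = $4,646.76 × 2 = $9,293.52 annually
Windstorm insurance = $2,095.44 annually
Flood insurance = $1,791.84 annually
Yearly total = $1,518.96 + $9,293.52 + $2,095.44 + $1,791.84 = $14,699.76
Monthly escrow = $14,699.76 / 12 = $1,224.98

$1,224.98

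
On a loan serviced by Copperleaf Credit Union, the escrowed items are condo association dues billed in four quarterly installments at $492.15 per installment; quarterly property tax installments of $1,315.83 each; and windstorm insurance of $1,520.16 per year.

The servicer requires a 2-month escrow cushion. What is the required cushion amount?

Condo association dues = $492.15 × 4 = $1,968.60 annually
Property tax = $1,315.83 × 4 = $5,263.32 annually
Windstorm insurance = $1,520.16 annually
Annual escrow total = $8,752.08
Per month = $8,752.08 ÷ 12 = $729.34
Cushion = 2 × $729.34 = $1,458.68

$1,458.68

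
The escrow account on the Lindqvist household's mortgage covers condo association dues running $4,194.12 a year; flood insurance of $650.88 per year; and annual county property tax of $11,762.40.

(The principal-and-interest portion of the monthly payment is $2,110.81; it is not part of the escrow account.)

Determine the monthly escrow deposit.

$1,383.95

Condo association dues: $4,194.12 annually
Flood insurance: $650.88 annually
County property tax: $11,762.40 annually
Combined annual = $16,607.40
Base monthly escrow = $16,607.40 ÷ 12 = $1,383.95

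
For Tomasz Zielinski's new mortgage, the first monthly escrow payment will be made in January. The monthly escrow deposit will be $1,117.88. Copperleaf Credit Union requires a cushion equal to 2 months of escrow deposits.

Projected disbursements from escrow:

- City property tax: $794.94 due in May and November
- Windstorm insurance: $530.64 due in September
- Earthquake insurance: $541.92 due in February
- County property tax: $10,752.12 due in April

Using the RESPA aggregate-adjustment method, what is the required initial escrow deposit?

$9,058.28

Cushion = 2 × $1,117.88 = $2,235.76
Trial balance (start $0, +$1,117.88 each month, − disbursements):
  Jan: +$1,117.88 → $1,117.88
  Feb: +$1,117.88 − $541.92 → $1,693.84
  Mar: +$1,117.88 → $2,811.72
  Apr: +$1,117.88 − $10,752.12 → -$6,822.52
  May: +$1,117.88 − $794.94 → -$6,499.58
  Jun: +$1,117.88 → -$5,381.70
  Jul: +$1,117.88 → -$4,263.82
  Aug: +$1,117.88 → -$3,145.94
  Sep: +$1,117.88 − $530.64 → -$2,558.70
  Oct: +$1,117.88 → -$1,440.82
  Nov: +$1,117.88 − $794.94 → -$1,117.88
  Dec: +$1,117.88 → $0.00
Lowest trial balance = -$6,822.52 (Apr)
Initial deposit = cushion − low point = $2,235.76 − (-$6,822.52) = $9,058.28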